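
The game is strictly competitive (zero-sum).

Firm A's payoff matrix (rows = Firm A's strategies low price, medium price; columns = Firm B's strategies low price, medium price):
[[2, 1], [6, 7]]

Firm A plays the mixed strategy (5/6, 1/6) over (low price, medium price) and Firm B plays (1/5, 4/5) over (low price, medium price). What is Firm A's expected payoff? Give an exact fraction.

32/15

Against (1/5, 4/5), each row's expected payoff is low price: 6/5; medium price: 34/5.
Taking the (5/6, 1/6)-weighted average: (5/6)·(6/5) + (1/6)·(34/5) = 32/15.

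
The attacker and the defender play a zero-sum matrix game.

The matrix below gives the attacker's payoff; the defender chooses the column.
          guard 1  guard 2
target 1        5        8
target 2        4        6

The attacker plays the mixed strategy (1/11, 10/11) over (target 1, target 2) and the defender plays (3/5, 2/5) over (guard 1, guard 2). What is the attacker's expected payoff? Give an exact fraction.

Against (3/5, 2/5), each row's expected payoff is target 1: 31/5; target 2: 24/5.
Taking the (1/11, 10/11)-weighted average: (1/11)·(31/5) + (10/11)·(24/5) = 271/55.

271/55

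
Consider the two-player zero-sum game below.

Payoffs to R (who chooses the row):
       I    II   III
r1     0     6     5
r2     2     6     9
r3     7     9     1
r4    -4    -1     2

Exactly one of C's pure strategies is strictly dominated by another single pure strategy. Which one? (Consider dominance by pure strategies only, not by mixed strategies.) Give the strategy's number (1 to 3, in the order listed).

C prefers columns that give R less. Compare II with I: 0 < 6, 2 < 6, 7 < 9, -4 < -1.
So I strictly dominates II for C; II is strictly dominated.

2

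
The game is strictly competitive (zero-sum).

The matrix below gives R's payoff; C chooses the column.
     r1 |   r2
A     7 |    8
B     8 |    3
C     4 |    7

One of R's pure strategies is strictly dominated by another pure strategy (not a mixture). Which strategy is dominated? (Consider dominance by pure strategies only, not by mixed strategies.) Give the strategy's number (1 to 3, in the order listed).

Compare C with A: 7 > 4, 8 > 7.
So A strictly dominates C for R; C is strictly dominated.

3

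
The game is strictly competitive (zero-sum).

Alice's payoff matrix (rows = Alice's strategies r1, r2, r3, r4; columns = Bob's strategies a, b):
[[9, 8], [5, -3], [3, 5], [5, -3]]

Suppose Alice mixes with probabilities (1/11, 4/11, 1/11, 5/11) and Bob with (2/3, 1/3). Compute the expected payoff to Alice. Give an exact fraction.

Against (2/3, 1/3), each row's expected payoff is r1: 26/3; r2: 7/3; r3: 11/3; r4: 7/3.
Taking the (1/11, 4/11, 1/11, 5/11)-weighted average: (1/11)·(26/3) + (4/11)·(7/3) + (1/11)·(11/3) + (5/11)·(7/3) = 100/33.

100/33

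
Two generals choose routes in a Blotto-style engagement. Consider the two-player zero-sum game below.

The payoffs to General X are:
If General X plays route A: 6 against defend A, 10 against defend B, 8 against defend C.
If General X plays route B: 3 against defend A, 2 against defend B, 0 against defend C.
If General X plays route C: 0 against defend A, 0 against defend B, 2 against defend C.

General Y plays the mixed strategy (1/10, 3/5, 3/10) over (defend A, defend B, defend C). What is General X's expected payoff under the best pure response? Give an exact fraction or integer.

9

route A: (6)·(1/10) + (10)·(3/5) + (8)·(3/10) = 9.
route B: (3)·(1/10) + (2)·(3/5) + (0)·(3/10) = 3/2.
route C: (0)·(1/10) + (0)·(3/5) + (2)·(3/10) = 3/5.
The best pure response is route A with expected payoff 9.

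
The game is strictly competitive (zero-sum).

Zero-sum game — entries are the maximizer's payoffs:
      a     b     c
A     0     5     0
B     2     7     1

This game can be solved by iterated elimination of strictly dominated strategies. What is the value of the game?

Column b is strictly dominated by a for the minimizer (0<5, 2<7); eliminate b.
Row A is strictly dominated by row B (2>0, 1>0); eliminate A.
Column a is strictly dominated by c for the minimizer (1<2); eliminate a.
Only (B, c) remains, with payoff 1.

1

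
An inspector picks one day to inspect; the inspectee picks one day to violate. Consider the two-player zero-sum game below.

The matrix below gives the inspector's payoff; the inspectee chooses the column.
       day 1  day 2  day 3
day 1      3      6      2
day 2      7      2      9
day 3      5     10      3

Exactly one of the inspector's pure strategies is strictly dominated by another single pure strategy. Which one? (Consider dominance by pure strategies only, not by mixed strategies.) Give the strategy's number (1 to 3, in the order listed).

Compare day 1 with day 3: 5 > 3, 10 > 6, 3 > 2.
So day 3 strictly dominates day 1 for the inspector; day 1 is strictly dominated.

1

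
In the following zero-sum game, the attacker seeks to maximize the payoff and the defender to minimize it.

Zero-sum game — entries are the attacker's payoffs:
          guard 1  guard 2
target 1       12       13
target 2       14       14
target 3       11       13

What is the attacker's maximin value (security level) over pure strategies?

The worst-case payoff for each row is target 1: 12, target 2: 14, target 3: 11.
The best of these is 14.

14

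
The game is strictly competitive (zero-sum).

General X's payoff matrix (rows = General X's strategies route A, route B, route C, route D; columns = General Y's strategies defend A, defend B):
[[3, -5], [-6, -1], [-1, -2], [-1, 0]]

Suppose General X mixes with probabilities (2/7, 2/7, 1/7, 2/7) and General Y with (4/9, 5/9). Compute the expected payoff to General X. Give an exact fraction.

-106/63

Against (4/9, 5/9), each row's expected payoff is route A: -13/9; route B: -29/9; route C: -14/9; route D: -4/9.
Taking the (2/7, 2/7, 1/7, 2/7)-weighted average: (2/7)·(-13/9) + (2/7)·(-29/9) + (1/7)·(-14/9) + (2/7)·(-4/9) = -106/63.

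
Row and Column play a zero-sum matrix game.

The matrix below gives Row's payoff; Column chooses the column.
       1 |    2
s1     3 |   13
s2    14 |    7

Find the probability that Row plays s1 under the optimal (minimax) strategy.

7/17

Row minima are 3 and 7, so Row's maximin is 7; column maxima are 14 and 13, so Column's minimax is 13. These differ, so the equilibrium is in mixed strategies.
Let Row play s1 with probability p. Column is indifferent when 3p + 14(1−p) = 13p + 7(1−p), giving p = 7/17.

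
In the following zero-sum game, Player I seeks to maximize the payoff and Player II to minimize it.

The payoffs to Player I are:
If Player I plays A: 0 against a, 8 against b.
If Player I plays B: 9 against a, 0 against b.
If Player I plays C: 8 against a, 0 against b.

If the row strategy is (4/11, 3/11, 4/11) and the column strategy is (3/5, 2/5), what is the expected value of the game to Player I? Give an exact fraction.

241/55

Against (3/5, 2/5), each row's expected payoff is A: 16/5; B: 27/5; C: 24/5.
Taking the (4/11, 3/11, 4/11)-weighted average: (4/11)·(16/5) + (3/11)·(27/5) + (4/11)·(24/5) = 241/55.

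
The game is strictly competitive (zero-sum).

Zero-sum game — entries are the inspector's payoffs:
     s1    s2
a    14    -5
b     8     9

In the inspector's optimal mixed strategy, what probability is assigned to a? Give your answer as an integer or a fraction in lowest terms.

1/20

Row minima are -5 and 8, so the inspector's maximin is 8; column maxima are 14 and 9, so the inspectee's minimax is 9. These differ, so the equilibrium is in mixed strategies.
Let the inspector play a with probability p. The inspectee is indifferent when 14p + 8(1−p) = −5p + 9(1−p), giving p = 1/20.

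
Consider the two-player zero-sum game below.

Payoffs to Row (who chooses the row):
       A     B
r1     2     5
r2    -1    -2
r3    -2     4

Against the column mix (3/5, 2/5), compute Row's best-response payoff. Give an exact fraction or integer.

16/5

r1: (2)·(3/5) + (5)·(2/5) = 16/5.
r2: (-1)·(3/5) + (-2)·(2/5) = -7/5.
r3: (-2)·(3/5) + (4)·(2/5) = 2/5.
The best pure response is r1 with expected payoff 16/5.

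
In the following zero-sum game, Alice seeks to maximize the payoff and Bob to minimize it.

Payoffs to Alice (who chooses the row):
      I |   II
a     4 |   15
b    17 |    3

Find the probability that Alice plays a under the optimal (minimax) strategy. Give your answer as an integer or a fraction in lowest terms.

Row minima are 4 and 3, so Alice's maximin is 4; column maxima are 17 and 15, so Bob's minimax is 15. These differ, so the equilibrium is in mixed strategies.
Let Alice play a with probability p. Bob is indifferent when 4p + 17(1−p) = 15p + 3(1−p), giving p = 14/25.

14/25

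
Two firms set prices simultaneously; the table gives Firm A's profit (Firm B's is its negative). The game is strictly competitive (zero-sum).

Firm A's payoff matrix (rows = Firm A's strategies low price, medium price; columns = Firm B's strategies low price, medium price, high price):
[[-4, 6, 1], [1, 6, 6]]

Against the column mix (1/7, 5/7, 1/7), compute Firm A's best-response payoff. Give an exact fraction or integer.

37/7

low price: (-4)·(1/7) + (6)·(5/7) + (1)·(1/7) = 27/7.
medium price: (1)·(1/7) + (6)·(5/7) + (6)·(1/7) = 37/7.
The best pure response is medium price with expected payoff 37/7.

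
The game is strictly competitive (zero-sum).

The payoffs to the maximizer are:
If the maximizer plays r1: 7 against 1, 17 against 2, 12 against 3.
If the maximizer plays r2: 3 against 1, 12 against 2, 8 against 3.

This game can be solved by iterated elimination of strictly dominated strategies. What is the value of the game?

7

Row r2 is strictly dominated by row r1 (7>3, 17>12, 12>8); eliminate r2.
Column 2 is strictly dominated by 1 for the minimizer (7<17); eliminate 2.
Column 3 is strictly dominated by 1 for the minimizer (7<12); eliminate 3.
Only (r1, 1) remains, with payoff 7.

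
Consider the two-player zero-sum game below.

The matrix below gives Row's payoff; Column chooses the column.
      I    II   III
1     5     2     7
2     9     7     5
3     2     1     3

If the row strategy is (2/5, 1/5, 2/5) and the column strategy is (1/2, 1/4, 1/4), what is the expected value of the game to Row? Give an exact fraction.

21/5

Against (1/2, 1/4, 1/4), each row's expected payoff is 1: 19/4; 2: 15/2; 3: 2.
Taking the (2/5, 1/5, 2/5)-weighted average: (2/5)·(19/4) + (1/5)·(15/2) + (2/5)·(2) = 21/5.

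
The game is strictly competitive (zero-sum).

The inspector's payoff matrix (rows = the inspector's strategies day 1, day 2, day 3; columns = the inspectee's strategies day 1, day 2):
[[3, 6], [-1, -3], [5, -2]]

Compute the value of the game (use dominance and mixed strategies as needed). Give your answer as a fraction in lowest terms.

Row day 2 is strictly dominated by row day 3, so the inspector never plays it.
The remaining 2×2 game on (day 1, day 3) × (day 1, day 2) has no saddle point. Let the inspector play day 1 with probability p; indifference gives 3p + 5(1−p) = 6p − 2(1−p), so p = 7/10.
Similarly the inspectee's optimal q on day 1 is 4/5, and the value is 3·(4/5) + (6)·(1/5) = 18/5.

18/5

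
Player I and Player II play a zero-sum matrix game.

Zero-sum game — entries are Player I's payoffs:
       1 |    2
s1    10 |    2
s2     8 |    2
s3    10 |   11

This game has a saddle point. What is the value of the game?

10

Row minima: 2, 2, 10 → Player I's maximin is 10.
Column maxima: 10, 11 → Player II's minimax is 10.
They coincide at (s3, 1), so the value is 10.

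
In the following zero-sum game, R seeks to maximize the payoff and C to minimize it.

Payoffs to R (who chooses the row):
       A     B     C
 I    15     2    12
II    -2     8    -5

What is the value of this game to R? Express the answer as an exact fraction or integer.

106/23

Column A is strictly dominated by C for C (it gives R more in every row).
The remaining 2×2 game on (I, II) × (B, C) has no saddle point. Let R play I with probability p; indifference gives 2p + 8(1−p) = 12p − 5(1−p), so p = 13/23.
Similarly C's optimal q on B is 17/23, and the value is 2·(17/23) + (12)·(6/23) = 106/23.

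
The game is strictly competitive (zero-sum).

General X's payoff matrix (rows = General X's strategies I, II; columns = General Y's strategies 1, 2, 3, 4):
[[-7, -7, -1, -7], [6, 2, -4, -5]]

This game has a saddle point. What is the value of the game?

-5

Row minima: -7, -5 → General X's maximin is -5.
Column maxima: 6, 2, -1, -5 → General Y's minimax is -5.
They coincide at (II, 4), so the value is -5.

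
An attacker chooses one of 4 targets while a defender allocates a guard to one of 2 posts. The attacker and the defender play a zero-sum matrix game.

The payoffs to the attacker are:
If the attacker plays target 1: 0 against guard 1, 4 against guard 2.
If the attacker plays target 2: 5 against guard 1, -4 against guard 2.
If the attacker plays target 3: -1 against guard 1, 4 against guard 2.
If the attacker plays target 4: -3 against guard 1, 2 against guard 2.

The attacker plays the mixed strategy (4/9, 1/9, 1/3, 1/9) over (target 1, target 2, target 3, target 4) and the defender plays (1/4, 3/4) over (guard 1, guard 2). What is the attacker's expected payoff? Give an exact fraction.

Against (1/4, 3/4), each row's expected payoff is target 1: 3; target 2: -7/4; target 3: 11/4; target 4: 3/4.
Taking the (4/9, 1/9, 1/3, 1/9)-weighted average: (4/9)·(3) + (1/9)·(-7/4) + (1/3)·(11/4) + (1/9)·(3/4) = 77/36.

77/36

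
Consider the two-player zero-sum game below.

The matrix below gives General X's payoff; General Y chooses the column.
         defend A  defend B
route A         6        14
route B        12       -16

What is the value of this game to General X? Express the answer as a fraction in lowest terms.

Row minima are 6 and -16, so General X's maximin is 6; column maxima are 12 and 14, so General Y's minimax is 12. These differ, so the equilibrium is in mixed strategies.
Let General X play route A with probability p. General Y is indifferent when 6p + 12(1−p) = 14p − 16(1−p), giving p = 7/9.
Let General Y play defend A with probability q. General X is indifferent when 6q + 14(1−q) = 12q − 16(1−q), giving q = 5/6.
The value is 6·(5/6) + (14)·(1/6) = 22/3.

22/3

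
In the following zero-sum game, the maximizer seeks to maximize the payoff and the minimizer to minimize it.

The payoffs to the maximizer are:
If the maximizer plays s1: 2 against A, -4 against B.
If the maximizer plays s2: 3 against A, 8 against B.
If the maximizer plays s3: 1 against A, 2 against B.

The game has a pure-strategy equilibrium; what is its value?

3

Row minima: -4, 3, 1 → the maximizer's maximin is 3.
Column maxima: 3, 8 → the minimizer's minimax is 3.
They coincide at (s2, A), so the value is 3.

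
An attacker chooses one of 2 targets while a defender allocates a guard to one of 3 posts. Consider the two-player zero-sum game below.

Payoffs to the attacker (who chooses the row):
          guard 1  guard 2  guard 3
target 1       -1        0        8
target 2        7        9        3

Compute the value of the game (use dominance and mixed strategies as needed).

59/13

Column guard 2 is strictly dominated by guard 1 for the defender (it gives the attacker more in every row).
The remaining 2×2 game on (target 1, target 2) × (guard 1, guard 3) has no saddle point. Let the attacker play target 1 with probability p; indifference gives −p + 7(1−p) = 8p + 3(1−p), so p = 4/13.
Similarly the defender's optimal q on guard 1 is 5/13, and the value is -1·(5/13) + (8)·(8/13) = 59/13.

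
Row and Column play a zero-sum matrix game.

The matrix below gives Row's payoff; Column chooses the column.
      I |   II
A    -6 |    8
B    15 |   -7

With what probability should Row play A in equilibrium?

Row minima are -6 and -7, so Row's maximin is -6; column maxima are 15 and 8, so Column's minimax is 8. These differ, so the equilibrium is in mixed strategies.
Let Row play A with probability p. Column is indifferent when −6p + 15(1−p) = 8p − 7(1−p), giving p = 11/18.

11/18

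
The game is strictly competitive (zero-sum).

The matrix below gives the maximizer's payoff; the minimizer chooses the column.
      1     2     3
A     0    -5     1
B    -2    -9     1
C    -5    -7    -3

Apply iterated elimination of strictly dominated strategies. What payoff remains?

Row C is strictly dominated by row A (0>-5, -5>-7, 1>-3); eliminate C.
Column 3 is strictly dominated by 1 for the minimizer (0<1, -2<1); eliminate 3.
Column 1 is strictly dominated by 2 for the minimizer (-5<0, -9<-2); eliminate 1.
Row B is strictly dominated by row A (-5>-9); eliminate B.
Only (A, 2) remains, with payoff -5.

-5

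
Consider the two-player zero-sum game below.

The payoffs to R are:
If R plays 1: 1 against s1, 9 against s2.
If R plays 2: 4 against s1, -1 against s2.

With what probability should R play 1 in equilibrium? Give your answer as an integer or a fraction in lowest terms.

5/13

Row minima are 1 and -1, so R's maximin is 1; column maxima are 4 and 9, so C's minimax is 4. These differ, so the equilibrium is in mixed strategies.
Let R play 1 with probability p. C is indifferent when p + 4(1−p) = 9p − (1−p), giving p = 5/13.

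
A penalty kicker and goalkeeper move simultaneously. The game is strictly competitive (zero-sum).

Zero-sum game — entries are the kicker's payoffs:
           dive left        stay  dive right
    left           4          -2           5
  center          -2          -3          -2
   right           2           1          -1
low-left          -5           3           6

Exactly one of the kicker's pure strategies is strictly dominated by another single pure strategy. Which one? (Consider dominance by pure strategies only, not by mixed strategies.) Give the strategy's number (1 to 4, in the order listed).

Compare center with left: 4 > -2, -2 > -3, 5 > -2.
So left strictly dominates center for the kicker; center is strictly dominated.

2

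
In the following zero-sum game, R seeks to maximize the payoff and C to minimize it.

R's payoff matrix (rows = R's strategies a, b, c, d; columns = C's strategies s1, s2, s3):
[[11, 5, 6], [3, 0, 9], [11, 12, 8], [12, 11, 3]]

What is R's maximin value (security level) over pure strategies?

8

The worst-case payoff for each row is a: 5, b: 0, c: 8, d: 3.
The best of these is 8.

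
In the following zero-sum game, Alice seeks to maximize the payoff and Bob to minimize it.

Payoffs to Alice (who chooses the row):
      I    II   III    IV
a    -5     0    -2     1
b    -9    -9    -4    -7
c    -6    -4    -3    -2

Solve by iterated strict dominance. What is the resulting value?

Column IV is strictly dominated by I for Bob (-5<1, -9<-7, -6<-2); eliminate IV.
Column III is strictly dominated by I for Bob (-5<-2, -9<-4, -6<-3); eliminate III.
Row b is strictly dominated by row a (-5>-9, 0>-9); eliminate b.
Row c is strictly dominated by row a (-5>-6, 0>-4); eliminate c.
Column II is strictly dominated by I for Bob (-5<0); eliminate II.
Only (a, I) remains, with payoff -5.

-5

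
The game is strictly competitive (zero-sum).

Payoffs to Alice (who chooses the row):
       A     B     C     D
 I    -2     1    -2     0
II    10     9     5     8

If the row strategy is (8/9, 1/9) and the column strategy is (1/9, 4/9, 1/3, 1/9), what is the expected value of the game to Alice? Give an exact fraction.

37/81

Against (1/9, 4/9, 1/3, 1/9), each row's expected payoff is I: -4/9; II: 23/3.
Taking the (8/9, 1/9)-weighted average: (8/9)·(-4/9) + (1/9)·(23/3) = 37/81.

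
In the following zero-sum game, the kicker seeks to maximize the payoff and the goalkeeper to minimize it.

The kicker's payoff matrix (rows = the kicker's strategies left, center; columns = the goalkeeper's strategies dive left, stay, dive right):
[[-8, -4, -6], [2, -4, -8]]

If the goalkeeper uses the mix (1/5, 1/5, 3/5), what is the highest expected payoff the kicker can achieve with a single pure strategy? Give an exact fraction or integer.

-26/5

left: (-8)·(1/5) + (-4)·(1/5) + (-6)·(3/5) = -6.
center: (2)·(1/5) + (-4)·(1/5) + (-8)·(3/5) = -26/5.
The best pure response is center with expected payoff -26/5.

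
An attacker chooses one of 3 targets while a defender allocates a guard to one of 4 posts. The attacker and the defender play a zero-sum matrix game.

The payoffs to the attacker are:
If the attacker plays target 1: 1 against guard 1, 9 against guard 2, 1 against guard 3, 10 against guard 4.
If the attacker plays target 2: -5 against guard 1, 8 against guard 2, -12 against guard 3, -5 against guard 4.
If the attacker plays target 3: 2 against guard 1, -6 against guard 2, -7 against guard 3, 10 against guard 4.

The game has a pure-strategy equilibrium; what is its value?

Row minima: 1, -12, -7 → the attacker's maximin is 1.
Column maxima: 2, 9, 1, 10 → the defender's minimax is 1.
They coincide at (target 1, guard 3), so the value is 1.

1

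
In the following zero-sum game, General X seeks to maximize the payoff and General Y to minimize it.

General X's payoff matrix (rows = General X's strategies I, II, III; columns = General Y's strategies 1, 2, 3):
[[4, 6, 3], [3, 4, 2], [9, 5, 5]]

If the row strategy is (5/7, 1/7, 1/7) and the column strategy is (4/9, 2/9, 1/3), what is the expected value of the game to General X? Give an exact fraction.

272/63

Against (4/9, 2/9, 1/3), each row's expected payoff is I: 37/9; II: 26/9; III: 61/9.
Taking the (5/7, 1/7, 1/7)-weighted average: (5/7)·(37/9) + (1/7)·(26/9) + (1/7)·(61/9) = 272/63.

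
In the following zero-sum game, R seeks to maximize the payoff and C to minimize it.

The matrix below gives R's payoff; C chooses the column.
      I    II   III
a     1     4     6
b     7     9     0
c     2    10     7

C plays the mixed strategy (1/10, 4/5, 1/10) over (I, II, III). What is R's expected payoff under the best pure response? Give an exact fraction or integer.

89/10

a: (1)·(1/10) + (4)·(4/5) + (6)·(1/10) = 39/10.
b: (7)·(1/10) + (9)·(4/5) + (0)·(1/10) = 79/10.
c: (2)·(1/10) + (10)·(4/5) + (7)·(1/10) = 89/10.
The best pure response is c with expected payoff 89/10.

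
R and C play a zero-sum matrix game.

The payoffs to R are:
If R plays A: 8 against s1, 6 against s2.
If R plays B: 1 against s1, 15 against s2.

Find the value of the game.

57/8

Row minima are 6 and 1, so R's maximin is 6; column maxima are 8 and 15, so C's minimax is 8. These differ, so the equilibrium is in mixed strategies.
Let R play A with probability p. C is indifferent when 8p + (1−p) = 6p + 15(1−p), giving p = 7/8.
Let C play s1 with probability q. R is indifferent when 8q + 6(1−q) = q + 15(1−q), giving q = 9/16.
The value is 8·(9/16) + (6)·(7/16) = 57/8.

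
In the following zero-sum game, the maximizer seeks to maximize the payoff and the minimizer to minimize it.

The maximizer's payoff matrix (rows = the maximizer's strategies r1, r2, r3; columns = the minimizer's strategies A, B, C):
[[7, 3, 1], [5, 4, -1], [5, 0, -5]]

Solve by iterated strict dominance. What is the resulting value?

1

Column A is strictly dominated by B for the minimizer (3<7, 4<5, 0<5); eliminate A.
Row r3 is strictly dominated by row r1 (3>0, 1>-5); eliminate r3.
Column B is strictly dominated by C for the minimizer (1<3, -1<4); eliminate B.
Row r2 is strictly dominated by row r1 (1>-1); eliminate r2.
Only (r1, C) remains, with payoff 1.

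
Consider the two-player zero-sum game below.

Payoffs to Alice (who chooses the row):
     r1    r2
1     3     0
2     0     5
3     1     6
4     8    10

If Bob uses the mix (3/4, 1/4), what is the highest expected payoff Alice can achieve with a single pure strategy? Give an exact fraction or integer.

17/2

1: (3)·(3/4) + (0)·(1/4) = 9/4.
2: (0)·(3/4) + (5)·(1/4) = 5/4.
3: (1)·(3/4) + (6)·(1/4) = 9/4.
4: (8)·(3/4) + (10)·(1/4) = 17/2.
The best pure response is 4 with expected payoff 17/2.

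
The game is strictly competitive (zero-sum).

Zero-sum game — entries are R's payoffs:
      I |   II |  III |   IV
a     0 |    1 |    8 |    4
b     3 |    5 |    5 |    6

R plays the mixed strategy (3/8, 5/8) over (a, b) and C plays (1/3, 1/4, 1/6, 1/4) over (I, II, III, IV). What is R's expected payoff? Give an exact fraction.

Against (1/3, 1/4, 1/6, 1/4), each row's expected payoff is a: 31/12; b: 55/12.
Taking the (3/8, 5/8)-weighted average: (3/8)·(31/12) + (5/8)·(55/12) = 23/6.

23/6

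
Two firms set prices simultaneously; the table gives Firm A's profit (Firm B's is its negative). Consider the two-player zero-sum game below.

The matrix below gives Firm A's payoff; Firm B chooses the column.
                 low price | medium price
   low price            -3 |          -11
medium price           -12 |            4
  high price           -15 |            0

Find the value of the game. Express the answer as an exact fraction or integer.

-6

Row high price is strictly dominated by row medium price, so Firm A never plays it.
The remaining 2×2 game on (low price, medium price) × (low price, medium price) has no saddle point. Let Firm A play low price with probability p; indifference gives −3p − 12(1−p) = −11p + 4(1−p), so p = 2/3.
Similarly Firm B's optimal q on low price is 5/8, and the value is -3·(5/8) + (-11)·(3/8) = -6.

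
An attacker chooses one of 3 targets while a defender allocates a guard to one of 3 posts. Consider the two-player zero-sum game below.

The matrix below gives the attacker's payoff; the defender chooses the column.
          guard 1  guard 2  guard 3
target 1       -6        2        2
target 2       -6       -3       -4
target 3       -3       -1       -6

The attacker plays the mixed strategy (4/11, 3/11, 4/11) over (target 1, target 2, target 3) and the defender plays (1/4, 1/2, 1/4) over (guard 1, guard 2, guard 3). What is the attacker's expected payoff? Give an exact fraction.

Against (1/4, 1/2, 1/4), each row's expected payoff is target 1: 0; target 2: -4; target 3: -11/4.
Taking the (4/11, 3/11, 4/11)-weighted average: (4/11)·(0) + (3/11)·(-4) + (4/11)·(-11/4) = -23/11.

-23/11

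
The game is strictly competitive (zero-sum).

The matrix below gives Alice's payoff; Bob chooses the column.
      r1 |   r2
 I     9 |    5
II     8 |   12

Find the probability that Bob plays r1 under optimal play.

Row minima are 5 and 8, so Alice's maximin is 8; column maxima are 9 and 12, so Bob's minimax is 9. These differ, so the equilibrium is in mixed strategies.
Let Bob play r1 with probability q. Alice is indifferent when 9q + 5(1−q) = 8q + 12(1−q), giving q = 7/8.

7/8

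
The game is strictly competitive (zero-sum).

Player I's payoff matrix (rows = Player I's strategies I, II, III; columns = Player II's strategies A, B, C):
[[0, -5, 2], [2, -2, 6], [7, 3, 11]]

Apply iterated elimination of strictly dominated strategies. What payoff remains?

3

Column A is strictly dominated by B for Player II (-5<0, -2<2, 3<7); eliminate A.
Column C is strictly dominated by B for Player II (-5<2, -2<6, 3<11); eliminate C.
Row I is strictly dominated by row II (-2>-5); eliminate I.
Row II is strictly dominated by row III (3>-2); eliminate II.
Only (III, B) remains, with payoff 3.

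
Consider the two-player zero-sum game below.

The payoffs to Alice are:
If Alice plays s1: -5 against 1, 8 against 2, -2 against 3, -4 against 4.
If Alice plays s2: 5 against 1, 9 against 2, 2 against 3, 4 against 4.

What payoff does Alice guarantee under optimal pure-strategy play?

Row minima: -5, 2 → Alice's maximin is 2.
Column maxima: 5, 9, 2, 4 → Bob's minimax is 2.
They coincide at (s2, 3), so the value is 2.

2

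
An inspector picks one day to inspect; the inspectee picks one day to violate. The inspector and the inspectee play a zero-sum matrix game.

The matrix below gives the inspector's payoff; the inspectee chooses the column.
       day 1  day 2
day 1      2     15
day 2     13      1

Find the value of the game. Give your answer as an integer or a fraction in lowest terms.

Row minima are 2 and 1, so the inspector's maximin is 2; column maxima are 13 and 15, so the inspectee's minimax is 13. These differ, so the equilibrium is in mixed strategies.
Let the inspector play day 1 with probability p. The inspectee is indifferent when 2p + 13(1−p) = 15p + (1−p), giving p = 12/25.
Let the inspectee play day 1 with probability q. The inspector is indifferent when 2q + 15(1−q) = 13q + (1−q), giving q = 14/25.
The value is 2·(14/25) + (15)·(11/25) = 193/25.

193/25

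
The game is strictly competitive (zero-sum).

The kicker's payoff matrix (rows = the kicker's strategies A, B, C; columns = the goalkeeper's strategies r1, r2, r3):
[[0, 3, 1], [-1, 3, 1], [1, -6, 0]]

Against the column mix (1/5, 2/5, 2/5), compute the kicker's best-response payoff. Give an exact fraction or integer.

A: (0)·(1/5) + (3)·(2/5) + (1)·(2/5) = 8/5.
B: (-1)·(1/5) + (3)·(2/5) + (1)·(2/5) = 7/5.
C: (1)·(1/5) + (-6)·(2/5) + (0)·(2/5) = -11/5.
The best pure response is A with expected payoff 8/5.

8/5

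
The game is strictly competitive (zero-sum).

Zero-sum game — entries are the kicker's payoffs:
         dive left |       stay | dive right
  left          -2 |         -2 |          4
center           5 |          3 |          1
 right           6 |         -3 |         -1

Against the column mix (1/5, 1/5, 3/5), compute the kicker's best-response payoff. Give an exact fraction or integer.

left: (-2)·(1/5) + (-2)·(1/5) + (4)·(3/5) = 8/5.
center: (5)·(1/5) + (3)·(1/5) + (1)·(3/5) = 11/5.
right: (6)·(1/5) + (-3)·(1/5) + (-1)·(3/5) = 0.
The best pure response is center with expected payoff 11/5.

11/5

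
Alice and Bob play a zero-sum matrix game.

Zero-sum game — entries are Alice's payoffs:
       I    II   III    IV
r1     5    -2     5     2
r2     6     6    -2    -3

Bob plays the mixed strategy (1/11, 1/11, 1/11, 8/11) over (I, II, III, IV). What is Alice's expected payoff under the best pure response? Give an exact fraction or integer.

r1: (5)·(1/11) + (-2)·(1/11) + (5)·(1/11) + (2)·(8/11) = 24/11.
r2: (6)·(1/11) + (6)·(1/11) + (-2)·(1/11) + (-3)·(8/11) = -14/11.
The best pure response is r1 with expected payoff 24/11.

24/11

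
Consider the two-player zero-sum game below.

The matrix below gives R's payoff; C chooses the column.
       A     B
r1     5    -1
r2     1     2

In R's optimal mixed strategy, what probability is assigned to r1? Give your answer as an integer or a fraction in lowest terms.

1/7

Row minima are -1 and 1, so R's maximin is 1; column maxima are 5 and 2, so C's minimax is 2. These differ, so the equilibrium is in mixed strategies.
Let R play r1 with probability p. C is indifferent when 5p + (1−p) = −p + 2(1−p), giving p = 1/7.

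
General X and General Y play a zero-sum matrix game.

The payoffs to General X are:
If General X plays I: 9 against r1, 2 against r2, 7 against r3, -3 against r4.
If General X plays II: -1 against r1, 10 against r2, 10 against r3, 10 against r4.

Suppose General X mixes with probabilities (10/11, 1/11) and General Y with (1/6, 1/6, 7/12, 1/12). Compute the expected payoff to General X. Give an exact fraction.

Against (1/6, 1/6, 7/12, 1/12), each row's expected payoff is I: 17/3; II: 49/6.
Taking the (10/11, 1/11)-weighted average: (10/11)·(17/3) + (1/11)·(49/6) = 389/66.

389/66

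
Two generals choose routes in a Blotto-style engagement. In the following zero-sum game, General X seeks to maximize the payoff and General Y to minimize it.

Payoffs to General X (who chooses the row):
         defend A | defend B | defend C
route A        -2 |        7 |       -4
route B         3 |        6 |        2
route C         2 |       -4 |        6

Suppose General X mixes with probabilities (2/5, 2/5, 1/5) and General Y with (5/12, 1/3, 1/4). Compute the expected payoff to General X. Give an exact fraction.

Against (5/12, 1/3, 1/4), each row's expected payoff is route A: 1/2; route B: 15/4; route C: 1.
Taking the (2/5, 2/5, 1/5)-weighted average: (2/5)·(1/2) + (2/5)·(15/4) + (1/5)·(1) = 19/10.

19/10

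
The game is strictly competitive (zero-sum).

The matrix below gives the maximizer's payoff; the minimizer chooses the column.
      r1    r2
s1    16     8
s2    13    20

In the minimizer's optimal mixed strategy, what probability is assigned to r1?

4/5

Row minima are 8 and 13, so the maximizer's maximin is 13; column maxima are 16 and 20, so the minimizer's minimax is 16. These differ, so the equilibrium is in mixed strategies.
Let the minimizer play r1 with probability q. The maximizer is indifferent when 16q + 8(1−q) = 13q + 20(1−q), giving q = 4/5.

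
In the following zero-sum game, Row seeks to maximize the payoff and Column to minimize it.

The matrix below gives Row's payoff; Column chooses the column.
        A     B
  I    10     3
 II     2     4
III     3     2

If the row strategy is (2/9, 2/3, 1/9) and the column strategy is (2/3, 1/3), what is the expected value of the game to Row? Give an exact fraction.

Against (2/3, 1/3), each row's expected payoff is I: 23/3; II: 8/3; III: 8/3.
Taking the (2/9, 2/3, 1/9)-weighted average: (2/9)·(23/3) + (2/3)·(8/3) + (1/9)·(8/3) = 34/9.

34/9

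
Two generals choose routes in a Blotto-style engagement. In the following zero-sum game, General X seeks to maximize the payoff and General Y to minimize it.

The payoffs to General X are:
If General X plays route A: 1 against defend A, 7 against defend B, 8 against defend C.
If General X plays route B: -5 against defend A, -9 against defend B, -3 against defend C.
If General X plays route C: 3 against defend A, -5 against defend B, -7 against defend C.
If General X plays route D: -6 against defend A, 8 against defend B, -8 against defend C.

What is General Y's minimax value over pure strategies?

3

The worst case (largest entry) in each column is defend A: 3, defend B: 8, defend C: 8.
The best (smallest) of these is 3.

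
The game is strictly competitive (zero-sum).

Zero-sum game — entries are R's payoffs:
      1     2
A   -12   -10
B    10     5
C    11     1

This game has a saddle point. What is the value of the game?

5

Row minima: -12, 5, 1 → R's maximin is 5.
Column maxima: 11, 5 → C's minimax is 5.
They coincide at (B, 2), so the value is 5.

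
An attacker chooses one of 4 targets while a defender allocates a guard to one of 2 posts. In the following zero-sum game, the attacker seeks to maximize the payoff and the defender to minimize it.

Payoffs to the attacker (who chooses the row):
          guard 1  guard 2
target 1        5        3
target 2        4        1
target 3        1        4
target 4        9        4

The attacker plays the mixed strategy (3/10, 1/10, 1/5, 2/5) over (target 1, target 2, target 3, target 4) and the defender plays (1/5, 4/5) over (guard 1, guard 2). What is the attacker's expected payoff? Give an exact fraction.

193/50

Against (1/5, 4/5), each row's expected payoff is target 1: 17/5; target 2: 8/5; target 3: 17/5; target 4: 5.
Taking the (3/10, 1/10, 1/5, 2/5)-weighted average: (3/10)·(17/5) + (1/10)·(8/5) + (1/5)·(17/5) + (2/5)·(5) = 193/50.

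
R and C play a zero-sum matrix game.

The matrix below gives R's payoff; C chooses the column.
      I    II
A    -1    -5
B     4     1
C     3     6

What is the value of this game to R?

Row A is strictly dominated by row B, so R never plays it.
The remaining 2×2 game on (B, C) × (I, II) has no saddle point. Let R play B with probability p; indifference gives 4p + 3(1−p) = p + 6(1−p), so p = 1/2.
Similarly C's optimal q on I is 5/6, and the value is 4·(5/6) + (1)·(1/6) = 7/2.

7/2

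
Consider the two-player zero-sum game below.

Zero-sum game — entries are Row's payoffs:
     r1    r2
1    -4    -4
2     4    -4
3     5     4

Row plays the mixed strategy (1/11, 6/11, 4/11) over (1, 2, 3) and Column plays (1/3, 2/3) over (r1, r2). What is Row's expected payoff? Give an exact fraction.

16/33

Against (1/3, 2/3), each row's expected payoff is 1: -4; 2: -4/3; 3: 13/3.
Taking the (1/11, 6/11, 4/11)-weighted average: (1/11)·(-4) + (6/11)·(-4/3) + (4/11)·(13/3) = 16/33.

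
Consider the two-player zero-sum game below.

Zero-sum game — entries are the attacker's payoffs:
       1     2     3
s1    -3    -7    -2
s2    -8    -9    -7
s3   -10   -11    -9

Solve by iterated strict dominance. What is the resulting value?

-7

Column 1 is strictly dominated by 2 for the defender (-7<-3, -9<-8, -11<-10); eliminate 1.
Row s3 is strictly dominated by row s1 (-7>-11, -2>-9); eliminate s3.
Row s2 is strictly dominated by row s1 (-7>-9, -2>-7); eliminate s2.
Column 3 is strictly dominated by 2 for the defender (-7<-2); eliminate 3.
Only (s1, 2) remains, with payoff -7.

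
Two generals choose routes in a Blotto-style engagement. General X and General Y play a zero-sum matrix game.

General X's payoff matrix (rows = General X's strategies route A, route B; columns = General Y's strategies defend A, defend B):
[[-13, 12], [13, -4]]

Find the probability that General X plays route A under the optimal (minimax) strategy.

17/42

Row minima are -13 and -4, so General X's maximin is -4; column maxima are 13 and 12, so General Y's minimax is 12. These differ, so the equilibrium is in mixed strategies.
Let General X play route A with probability p. General Y is indifferent when −13p + 13(1−p) = 12p − 4(1−p), giving p = 17/42.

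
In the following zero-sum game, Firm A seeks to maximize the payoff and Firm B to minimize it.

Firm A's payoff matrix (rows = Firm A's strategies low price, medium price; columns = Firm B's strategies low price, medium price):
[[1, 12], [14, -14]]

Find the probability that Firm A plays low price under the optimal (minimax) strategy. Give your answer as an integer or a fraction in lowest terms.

Row minima are 1 and -14, so Firm A's maximin is 1; column maxima are 14 and 12, so Firm B's minimax is 12. These differ, so the equilibrium is in mixed strategies.
Let Firm A play low price with probability p. Firm B is indifferent when p + 14(1−p) = 12p − 14(1−p), giving p = 28/39.

28/39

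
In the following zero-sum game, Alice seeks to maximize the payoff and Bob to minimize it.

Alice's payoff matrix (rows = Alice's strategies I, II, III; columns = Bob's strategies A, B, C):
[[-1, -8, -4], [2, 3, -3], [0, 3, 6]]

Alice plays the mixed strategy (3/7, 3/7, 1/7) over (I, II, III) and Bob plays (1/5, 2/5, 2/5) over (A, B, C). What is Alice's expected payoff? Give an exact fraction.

-51/35

Against (1/5, 2/5, 2/5), each row's expected payoff is I: -5; II: 2/5; III: 18/5.
Taking the (3/7, 3/7, 1/7)-weighted average: (3/7)·(-5) + (3/7)·(2/5) + (1/7)·(18/5) = -51/35.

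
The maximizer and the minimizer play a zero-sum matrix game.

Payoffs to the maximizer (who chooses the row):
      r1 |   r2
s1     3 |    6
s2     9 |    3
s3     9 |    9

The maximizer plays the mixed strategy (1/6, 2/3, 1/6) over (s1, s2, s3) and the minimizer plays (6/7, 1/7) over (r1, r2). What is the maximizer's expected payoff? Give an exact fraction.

15/2

Against (6/7, 1/7), each row's expected payoff is s1: 24/7; s2: 57/7; s3: 9.
Taking the (1/6, 2/3, 1/6)-weighted average: (1/6)·(24/7) + (2/3)·(57/7) + (1/6)·(9) = 15/2.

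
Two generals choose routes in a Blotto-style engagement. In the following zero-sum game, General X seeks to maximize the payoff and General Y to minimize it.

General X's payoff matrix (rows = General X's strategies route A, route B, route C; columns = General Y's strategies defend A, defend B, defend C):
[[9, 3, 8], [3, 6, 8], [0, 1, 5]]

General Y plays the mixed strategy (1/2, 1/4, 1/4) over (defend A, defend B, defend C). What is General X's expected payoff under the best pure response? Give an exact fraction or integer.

route A: (9)·(1/2) + (3)·(1/4) + (8)·(1/4) = 29/4.
route B: (3)·(1/2) + (6)·(1/4) + (8)·(1/4) = 5.
route C: (0)·(1/2) + (1)·(1/4) + (5)·(1/4) = 3/2.
The best pure response is route A with expected payoff 29/4.

29/4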